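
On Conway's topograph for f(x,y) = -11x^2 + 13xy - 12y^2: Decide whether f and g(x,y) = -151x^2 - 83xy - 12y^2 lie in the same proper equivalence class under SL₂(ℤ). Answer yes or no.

D₁ = -359, D₂ = -359
f is negative-definite; reduce −f:
−f: translate: b→9 (≡-13 mod 22), so (11,-13,12)→(11,9,10)
−f: flip: (11,9,10)→(10,-9,11)
−f: reduced (well bottom): (10,-9,11) with a≤c, −a<b≤a
flip sign back: reduced form of f is (-10,9,-11)
g is negative-definite; reduce −g:
−g: flip: (151,83,12)→(12,-83,151)
−g: translate: b→-11 (≡-83 mod 24), so (12,-83,151)→(12,-11,10)
−g: flip: (12,-11,10)→(10,11,12)
−g: translate: b→-9 (≡11 mod 20), so (10,11,12)→(10,-9,11)
−g: reduced (well bottom): (10,-9,11) with a≤c, −a<b≤a
flip sign back: reduced form of g is (-10,9,-11)
reduced forms (-10, 9, -11) vs (-10, 9, -11) ⇒ equivalent

yes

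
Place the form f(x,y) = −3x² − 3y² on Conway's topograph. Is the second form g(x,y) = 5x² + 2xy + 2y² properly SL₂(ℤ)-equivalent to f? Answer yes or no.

D₁ = -36, D₂ = -36
f is negative-definite; reduce −f:
−f: reduced (well bottom): (3,0,3) with a≤c, −a<b≤a
flip sign back: reduced form of f is (-3,0,-3)
g: flip: (5,2,2)→(2,-2,5)
g: translate: b→2 (≡-2 mod 4), so (2,-2,5)→(2,2,5)
g: reduced (well bottom): (2,2,5) with a≤c, −a<b≤a
reduced forms (-3, 0, -3) vs (2, 2, 5) ⇒ inequivalent

no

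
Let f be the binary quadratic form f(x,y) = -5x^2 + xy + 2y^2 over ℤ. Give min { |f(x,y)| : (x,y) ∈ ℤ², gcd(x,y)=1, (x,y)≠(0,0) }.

descent: ρ → (2,3,-4)  [lands on river]
river: ρ → (-4,5,1)
river: ρ → (1,5,-4)
river: ρ → (-4,3,2)
river: ρ → (2,5,-2)
river: ρ → (-2,3,4)
river: ρ → (4,5,-1)
river: ρ → (-1,5,4)
river: ρ → (4,3,-2)
river: ρ → (-2,5,2)
closes: descent 1, river 10
min |a| on river = 1

1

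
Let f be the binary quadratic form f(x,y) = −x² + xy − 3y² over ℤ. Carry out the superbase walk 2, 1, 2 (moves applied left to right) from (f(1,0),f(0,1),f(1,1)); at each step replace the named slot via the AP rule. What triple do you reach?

start (-1,-3,-3) = (f(1,0),f(0,1),f(1,1))
replace slot 2: 2·((-1)+(-3)) − (-3) = -5 → (-1,-5,-3)
replace slot 1: 2·((-5)+(-3)) − (-1) = -15 → (-15,-5,-3)
replace slot 2: 2·((-15)+(-3)) − (-5) = -31 → (-15,-31,-3)

-15,-31,-3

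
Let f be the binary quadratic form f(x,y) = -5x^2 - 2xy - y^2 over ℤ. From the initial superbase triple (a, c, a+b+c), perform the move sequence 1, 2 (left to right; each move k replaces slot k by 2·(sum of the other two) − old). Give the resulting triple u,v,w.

start (-5,-1,-8) = (f(1,0),f(0,1),f(1,1))
replace slot 1: 2·((-1)+(-8)) − (-5) = -13 → (-13,-1,-8)
replace slot 2: 2·((-13)+(-8)) − (-1) = -41 → (-13,-41,-8)

-13,-41,-8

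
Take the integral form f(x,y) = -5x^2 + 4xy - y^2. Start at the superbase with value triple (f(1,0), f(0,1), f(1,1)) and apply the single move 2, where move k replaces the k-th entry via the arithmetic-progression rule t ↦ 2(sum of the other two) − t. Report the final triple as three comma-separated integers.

start (-5,-1,-2) = (f(1,0),f(0,1),f(1,1))
replace slot 2: 2·((-5)+(-2)) − (-1) = -13 → (-5,-13,-2)

-5,-13,-2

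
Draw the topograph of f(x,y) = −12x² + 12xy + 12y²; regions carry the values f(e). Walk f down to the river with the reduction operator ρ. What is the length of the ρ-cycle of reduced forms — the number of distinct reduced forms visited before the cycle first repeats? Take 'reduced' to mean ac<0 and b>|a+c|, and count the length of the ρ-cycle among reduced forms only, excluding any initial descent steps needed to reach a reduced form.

D = 720, ⌊√D⌋ = 26
river: ρ → (12,12,-12)
river: ρ → (-12,12,12)
ρ-cycle length = 2 (tail of 0 descent steps not counted)

2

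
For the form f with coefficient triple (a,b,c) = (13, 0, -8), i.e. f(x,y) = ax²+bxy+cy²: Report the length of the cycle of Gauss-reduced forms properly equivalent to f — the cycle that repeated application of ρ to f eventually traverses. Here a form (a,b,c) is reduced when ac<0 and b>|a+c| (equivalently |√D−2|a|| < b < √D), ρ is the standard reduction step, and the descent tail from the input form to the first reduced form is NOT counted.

D = 416, ⌊√D⌋ = 20
descent: ρ → (-8,16,5)  [lands on river]
river: ρ → (5,14,-11)
river: ρ → (-11,8,8)
river: ρ → (8,8,-11)
river: ρ → (-11,14,5)
river: ρ → (5,16,-8)
ρ-cycle length = 6 (tail of 1 descent step not counted)

6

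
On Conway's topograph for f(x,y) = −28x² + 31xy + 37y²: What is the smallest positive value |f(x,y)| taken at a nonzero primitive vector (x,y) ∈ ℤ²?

river: ρ → (37,43,-22)
river: ρ → (-22,45,35)
river: ρ → (35,25,-32)
river: ρ → (-32,39,28)
river: ρ → (28,17,-43)
river: ρ → (-43,69,2)
river: ρ → (2,71,-8)
river: ρ → (-8,57,58)
river: ρ → (58,59,-7)
river: ρ → (-7,67,22)
river: ρ → (22,65,-10)
river: ρ → (-10,55,52)
river: ρ → (52,49,-13)
river: ρ → (-13,55,40)
river: ρ → (40,25,-28)
river: ρ → (-28,31,37)
closes: descent 0, river 16
min |a| on river = 2

2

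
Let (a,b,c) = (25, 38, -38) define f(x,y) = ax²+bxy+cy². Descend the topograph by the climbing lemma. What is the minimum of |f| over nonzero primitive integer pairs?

river: ρ → (-38,38,25)
river: ρ → (25,62,-14)
river: ρ → (-14,50,49)
river: ρ → (49,48,-15)
river: ρ → (-15,72,1)
river: ρ → (1,72,-15)
river: ρ → (-15,48,49)
river: ρ → (49,50,-14)
river: ρ → (-14,62,25)
river: ρ → (25,38,-38)
closes: descent 0, river 10
min |a| on river = 1

1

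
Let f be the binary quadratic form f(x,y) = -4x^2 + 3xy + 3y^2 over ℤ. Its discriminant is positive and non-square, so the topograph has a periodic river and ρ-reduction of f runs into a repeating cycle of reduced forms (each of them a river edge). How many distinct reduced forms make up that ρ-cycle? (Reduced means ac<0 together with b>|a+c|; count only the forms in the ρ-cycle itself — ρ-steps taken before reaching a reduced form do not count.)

D = 57, ⌊√D⌋ = 7
river: ρ → (3,3,-4)
river: ρ → (-4,5,2)
river: ρ → (2,7,-1)
river: ρ → (-1,7,2)
river: ρ → (2,5,-4)
river: ρ → (-4,3,3)
ρ-cycle length = 6 (tail of 0 descent steps not counted)

6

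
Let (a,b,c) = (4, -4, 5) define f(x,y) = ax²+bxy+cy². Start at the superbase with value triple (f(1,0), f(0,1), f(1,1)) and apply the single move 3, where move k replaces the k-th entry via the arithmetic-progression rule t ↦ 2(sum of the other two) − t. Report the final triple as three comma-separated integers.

start (4,5,5) = (f(1,0),f(0,1),f(1,1))
replace slot 3: 2·(4+5) − 5 = 13 → (4,5,13)

4,5,13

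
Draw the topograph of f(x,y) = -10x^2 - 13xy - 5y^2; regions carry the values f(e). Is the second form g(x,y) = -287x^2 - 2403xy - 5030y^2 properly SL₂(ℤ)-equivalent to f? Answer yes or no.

D₁ = -31, D₂ = -31
f is negative-definite; reduce −f:
−f: translate: b→-7 (≡13 mod 20), so (10,13,5)→(10,-7,2)
−f: flip: (10,-7,2)→(2,7,10)
−f: translate: b→-1 (≡7 mod 4), so (2,7,10)→(2,-1,4)
−f: reduced (well bottom): (2,-1,4) with a≤c, −a<b≤a
flip sign back: reduced form of f is (-2,1,-4)
g is negative-definite; reduce −g:
−g: translate: b→107 (≡2403 mod 574), so (287,2403,5030)→(287,107,10)
−g: flip: (287,107,10)→(10,-107,287)
−g: translate: b→-7 (≡-107 mod 20), so (10,-107,287)→(10,-7,2)
−g: flip: (10,-7,2)→(2,7,10)
−g: translate: b→-1 (≡7 mod 4), so (2,7,10)→(2,-1,4)
−g: reduced (well bottom): (2,-1,4) with a≤c, −a<b≤a
flip sign back: reduced form of g is (-2,1,-4)
reduced forms (-2, 1, -4) vs (-2, 1, -4) ⇒ equivalent

yes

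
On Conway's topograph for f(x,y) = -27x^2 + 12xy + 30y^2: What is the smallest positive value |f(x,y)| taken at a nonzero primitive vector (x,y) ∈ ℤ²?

river: ρ → (30,48,-9)
river: ρ → (-9,42,45)
river: ρ → (45,48,-6)
river: ρ → (-6,48,45)
river: ρ → (45,42,-9)
river: ρ → (-9,48,30)
river: ρ → (30,12,-27)
river: ρ → (-27,42,15)
river: ρ → (15,48,-18)
river: ρ → (-18,24,39)
river: ρ → (39,54,-3)
river: ρ → (-3,54,39)
river: ρ → (39,24,-18)
river: ρ → (-18,48,15)
river: ρ → (15,42,-27)
river: ρ → (-27,12,30)
closes: descent 0, river 16
min |a| on river = 3

3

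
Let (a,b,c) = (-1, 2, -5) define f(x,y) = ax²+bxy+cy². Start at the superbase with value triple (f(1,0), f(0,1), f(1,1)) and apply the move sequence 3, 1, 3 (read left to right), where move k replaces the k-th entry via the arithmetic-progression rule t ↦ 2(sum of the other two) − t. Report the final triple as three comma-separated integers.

start (-1,-5,-4) = (f(1,0),f(0,1),f(1,1))
replace slot 3: 2·((-1)+(-5)) − (-4) = -8 → (-1,-5,-8)
replace slot 1: 2·((-5)+(-8)) − (-1) = -25 → (-25,-5,-8)
replace slot 3: 2·((-25)+(-5)) − (-8) = -52 → (-25,-5,-52)

-25,-5,-52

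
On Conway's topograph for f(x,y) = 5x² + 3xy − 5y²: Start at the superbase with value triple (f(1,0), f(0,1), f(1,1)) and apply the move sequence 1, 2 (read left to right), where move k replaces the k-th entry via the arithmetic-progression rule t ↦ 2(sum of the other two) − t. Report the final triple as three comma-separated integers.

start (5,-5,3) = (f(1,0),f(0,1),f(1,1))
replace slot 1: 2·((-5)+3) − 5 = -9 → (-9,-5,3)
replace slot 2: 2·((-9)+3) − (-5) = -7 → (-9,-7,3)

-9,-7,3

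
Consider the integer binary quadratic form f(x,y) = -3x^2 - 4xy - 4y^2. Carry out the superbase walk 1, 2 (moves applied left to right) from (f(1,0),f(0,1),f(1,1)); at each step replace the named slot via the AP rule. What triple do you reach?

start (-3,-4,-11) = (f(1,0),f(0,1),f(1,1))
replace slot 1: 2·((-4)+(-11)) − (-3) = -27 → (-27,-4,-11)
replace slot 2: 2·((-27)+(-11)) − (-4) = -72 → (-27,-72,-11)

-27,-72,-11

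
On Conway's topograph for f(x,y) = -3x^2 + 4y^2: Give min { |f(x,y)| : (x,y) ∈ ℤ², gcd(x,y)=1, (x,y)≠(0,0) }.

descent: ρ → (4,0,-3)
descent: ρ → (-3,6,1)  [lands on river]
river: ρ → (1,6,-3)
closes: descent 2, river 2
min |a| on river = 1

1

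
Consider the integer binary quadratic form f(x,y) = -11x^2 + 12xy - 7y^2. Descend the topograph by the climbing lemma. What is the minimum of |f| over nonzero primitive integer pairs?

translate: b→10 (≡-12 mod 22), so (11,-12,7)→(11,10,6)
flip: (11,10,6)→(6,-10,11)
translate: b→2 (≡-10 mod 12), so (6,-10,11)→(6,2,7)
reduced (well bottom): (6,2,7) with a≤c, −a<b≤a
well minimum |f| = |-6| = 6 (negative-definite)

6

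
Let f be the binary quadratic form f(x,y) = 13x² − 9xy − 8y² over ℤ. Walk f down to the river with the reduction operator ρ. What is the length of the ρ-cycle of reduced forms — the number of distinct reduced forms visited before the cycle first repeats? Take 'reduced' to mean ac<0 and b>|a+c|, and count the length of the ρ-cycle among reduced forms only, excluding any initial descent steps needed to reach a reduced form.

D = 497, ⌊√D⌋ = 22
descent: ρ → (-8,9,13)  [lands on river]
river: ρ → (13,17,-4)
river: ρ → (-4,15,17)
river: ρ → (17,19,-2)
river: ρ → (-2,21,7)
river: ρ → (7,21,-2)
river: ρ → (-2,19,17)
river: ρ → (17,15,-4)
river: ρ → (-4,17,13)
river: ρ → (13,9,-8)
river: ρ → (-8,7,14)
river: ρ → (14,21,-1)
river: ρ → (-1,21,14)
river: ρ → (14,7,-8)
ρ-cycle length = 14 (tail of 1 descent step not counted)

14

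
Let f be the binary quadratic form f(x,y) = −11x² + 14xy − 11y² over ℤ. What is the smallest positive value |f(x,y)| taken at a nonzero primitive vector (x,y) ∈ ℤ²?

translate: b→8 (≡-14 mod 22), so (11,-14,11)→(11,8,8)
flip: (11,8,8)→(8,-8,11)
translate: b→8 (≡-8 mod 16), so (8,-8,11)→(8,8,11)
reduced (well bottom): (8,8,11) with a≤c, −a<b≤a
well minimum |f| = |-8| = 8 (negative-definite)

8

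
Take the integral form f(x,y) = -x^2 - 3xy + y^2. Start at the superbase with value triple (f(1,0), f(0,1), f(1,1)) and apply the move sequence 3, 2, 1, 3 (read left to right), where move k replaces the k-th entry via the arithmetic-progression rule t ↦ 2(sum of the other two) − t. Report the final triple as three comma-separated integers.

start (-1,1,-3) = (f(1,0),f(0,1),f(1,1))
replace slot 3: 2·((-1)+1) − (-3) = 3 → (-1,1,3)
replace slot 2: 2·((-1)+3) − 1 = 3 → (-1,3,3)
replace slot 1: 2·(3+3) − (-1) = 13 → (13,3,3)
replace slot 3: 2·(13+3) − 3 = 29 → (13,3,29)

13,3,29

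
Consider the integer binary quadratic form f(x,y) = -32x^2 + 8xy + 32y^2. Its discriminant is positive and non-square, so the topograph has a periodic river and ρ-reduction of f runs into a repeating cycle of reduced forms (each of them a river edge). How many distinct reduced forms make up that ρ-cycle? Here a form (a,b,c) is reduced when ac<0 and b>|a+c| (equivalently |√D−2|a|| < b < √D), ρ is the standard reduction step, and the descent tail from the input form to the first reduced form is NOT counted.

D = 4160, ⌊√D⌋ = 64
river: ρ → (32,56,-8)
river: ρ → (-8,56,32)
river: ρ → (32,8,-32)
river: ρ → (-32,56,8)
river: ρ → (8,56,-32)
river: ρ → (-32,8,32)
ρ-cycle length = 6 (tail of 0 descent steps not counted)

6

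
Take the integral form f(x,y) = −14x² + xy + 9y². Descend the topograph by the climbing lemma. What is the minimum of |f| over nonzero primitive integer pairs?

descent: ρ → (9,17,-6)  [lands on river]
river: ρ → (-6,19,6)
river: ρ → (6,17,-9)
river: ρ → (-9,19,4)
river: ρ → (4,21,-4)
river: ρ → (-4,19,9)
closes: descent 1, river 6
min |a| on river = 4

4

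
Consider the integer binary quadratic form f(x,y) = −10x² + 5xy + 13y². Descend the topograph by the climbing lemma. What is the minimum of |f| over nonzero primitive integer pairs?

river: ρ → (13,21,-2)
river: ρ → (-2,23,2)
river: ρ → (2,21,-13)
river: ρ → (-13,5,10)
river: ρ → (10,15,-8)
river: ρ → (-8,17,8)
river: ρ → (8,15,-10)
river: ρ → (-10,5,13)
closes: descent 0, river 8
min |a| on river = 2

2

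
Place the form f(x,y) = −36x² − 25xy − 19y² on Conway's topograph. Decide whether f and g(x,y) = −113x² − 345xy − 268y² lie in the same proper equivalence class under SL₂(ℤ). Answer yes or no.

D₁ = -2111, D₂ = -2111
f is negative-definite; reduce −f:
−f: flip: (36,25,19)→(19,-25,36)
−f: translate: b→13 (≡-25 mod 38), so (19,-25,36)→(19,13,30)
−f: reduced (well bottom): (19,13,30) with a≤c, −a<b≤a
flip sign back: reduced form of f is (-19,-13,-30)
g is negative-definite; reduce −g:
−g: translate: b→-107 (≡345 mod 226), so (113,345,268)→(113,-107,30)
−g: flip: (113,-107,30)→(30,107,113)
−g: translate: b→-13 (≡107 mod 60), so (30,107,113)→(30,-13,19)
−g: flip: (30,-13,19)→(19,13,30)
−g: reduced (well bottom): (19,13,30) with a≤c, −a<b≤a
flip sign back: reduced form of g is (-19,-13,-30)
reduced forms (-19, -13, -30) vs (-19, -13, -30) ⇒ equivalent

yes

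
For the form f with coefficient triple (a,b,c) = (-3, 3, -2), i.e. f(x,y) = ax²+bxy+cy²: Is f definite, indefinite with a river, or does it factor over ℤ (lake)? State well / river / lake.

D = b²−4ac = 3² − 4·(-3)·(-2) = -15
D < 0 ⇒ definite ⇒ every region one sign ⇒ single well

well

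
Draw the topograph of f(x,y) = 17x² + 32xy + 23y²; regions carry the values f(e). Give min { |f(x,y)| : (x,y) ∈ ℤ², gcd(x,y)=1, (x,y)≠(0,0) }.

translate: b→-2 (≡32 mod 34), so (17,32,23)→(17,-2,8)
flip: (17,-2,8)→(8,2,17)
reduced (well bottom): (8,2,17) with a≤c, −a<b≤a
well minimum = a = 8

8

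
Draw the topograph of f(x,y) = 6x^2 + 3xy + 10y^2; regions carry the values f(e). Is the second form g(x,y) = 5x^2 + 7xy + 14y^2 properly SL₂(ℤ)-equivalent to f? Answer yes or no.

D₁ = -231, D₂ = -231
f: reduced (well bottom): (6,3,10) with a≤c, −a<b≤a
g: translate: b→-3 (≡7 mod 10), so (5,7,14)→(5,-3,12)
g: reduced (well bottom): (5,-3,12) with a≤c, −a<b≤a
reduced forms (6, 3, 10) vs (5, -3, 12) ⇒ inequivalent

no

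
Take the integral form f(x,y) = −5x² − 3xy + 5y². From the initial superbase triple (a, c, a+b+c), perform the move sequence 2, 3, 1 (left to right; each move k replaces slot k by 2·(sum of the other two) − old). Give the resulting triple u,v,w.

start (-5,5,-3) = (f(1,0),f(0,1),f(1,1))
replace slot 2: 2·((-5)+(-3)) − 5 = -21 → (-5,-21,-3)
replace slot 3: 2·((-5)+(-21)) − (-3) = -49 → (-5,-21,-49)
replace slot 1: 2·((-21)+(-49)) − (-5) = -135 → (-135,-21,-49)

-135,-21,-49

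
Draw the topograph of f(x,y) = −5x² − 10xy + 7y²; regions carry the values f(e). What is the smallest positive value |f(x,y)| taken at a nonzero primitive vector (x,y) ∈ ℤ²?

descent: ρ → (7,10,-5)  [lands on river]
river: ρ → (-5,10,7)
river: ρ → (7,4,-8)
river: ρ → (-8,12,3)
river: ρ → (3,12,-8)
river: ρ → (-8,4,7)
closes: descent 1, river 6
min |a| on river = 3

3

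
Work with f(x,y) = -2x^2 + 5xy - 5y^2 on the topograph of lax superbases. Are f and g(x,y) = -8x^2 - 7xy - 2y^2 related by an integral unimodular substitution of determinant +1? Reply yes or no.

D₁ = -15, D₂ = -15
f is negative-definite; reduce −f:
−f: translate: b→-1 (≡-5 mod 4), so (2,-5,5)→(2,-1,2)
−f: flip: (2,-1,2)→(2,1,2)
−f: reduced (well bottom): (2,1,2) with a≤c, −a<b≤a
flip sign back: reduced form of f is (-2,-1,-2)
g is negative-definite; reduce −g:
−g: flip: (8,7,2)→(2,-7,8)
−g: translate: b→1 (≡-7 mod 4), so (2,-7,8)→(2,1,2)
−g: reduced (well bottom): (2,1,2) with a≤c, −a<b≤a
flip sign back: reduced form of g is (-2,-1,-2)
reduced forms (-2, -1, -2) vs (-2, -1, -2) ⇒ equivalent

yes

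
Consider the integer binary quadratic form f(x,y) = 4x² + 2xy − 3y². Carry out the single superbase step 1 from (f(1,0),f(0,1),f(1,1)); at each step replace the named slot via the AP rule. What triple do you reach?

start (4,-3,3) = (f(1,0),f(0,1),f(1,1))
replace slot 1: 2·((-3)+3) − 4 = -4 → (-4,-3,3)

-4,-3,3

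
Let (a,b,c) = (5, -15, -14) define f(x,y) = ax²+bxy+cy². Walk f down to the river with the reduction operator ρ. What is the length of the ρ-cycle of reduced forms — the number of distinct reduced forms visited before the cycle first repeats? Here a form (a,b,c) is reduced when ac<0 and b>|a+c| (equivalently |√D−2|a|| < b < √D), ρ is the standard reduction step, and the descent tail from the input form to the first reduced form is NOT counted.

D = 505, ⌊√D⌋ = 22
descent: ρ → (-14,15,5)  [lands on river]
river: ρ → (5,15,-14)
river: ρ → (-14,13,6)
river: ρ → (6,11,-16)
river: ρ → (-16,21,1)
river: ρ → (1,21,-16)
river: ρ → (-16,11,6)
river: ρ → (6,13,-14)
ρ-cycle length = 8 (tail of 1 descent step not counted)

8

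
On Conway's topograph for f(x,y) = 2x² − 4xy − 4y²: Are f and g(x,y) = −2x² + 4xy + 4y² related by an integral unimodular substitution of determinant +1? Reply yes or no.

D₁ = 48, D₂ = 48
river cycle of f (length 2): (-4, 4, 2), (2, 4, -4)
river cycle of g (length 2): (4, 4, -2), (-2, 4, 4)
cycles differ ⇒ inequivalent

no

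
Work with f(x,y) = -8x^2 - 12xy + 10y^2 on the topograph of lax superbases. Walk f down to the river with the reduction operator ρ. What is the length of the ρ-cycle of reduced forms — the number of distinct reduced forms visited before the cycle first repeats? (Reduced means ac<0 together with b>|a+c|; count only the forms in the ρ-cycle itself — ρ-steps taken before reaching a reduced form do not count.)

D = 464, ⌊√D⌋ = 21
descent: ρ → (10,12,-8)  [lands on river]
river: ρ → (-8,20,2)
river: ρ → (2,20,-8)
river: ρ → (-8,12,10)
river: ρ → (10,8,-10)
river: ρ → (-10,12,8)
river: ρ → (8,20,-2)
river: ρ → (-2,20,8)
river: ρ → (8,12,-10)
river: ρ → (-10,8,10)
ρ-cycle length = 10 (tail of 1 descent step not counted)

10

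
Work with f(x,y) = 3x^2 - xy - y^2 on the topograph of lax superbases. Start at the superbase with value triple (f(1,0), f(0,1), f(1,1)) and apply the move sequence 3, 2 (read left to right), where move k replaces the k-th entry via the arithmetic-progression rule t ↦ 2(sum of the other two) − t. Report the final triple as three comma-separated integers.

start (3,-1,1) = (f(1,0),f(0,1),f(1,1))
replace slot 3: 2·(3+(-1)) − 1 = 3 → (3,-1,3)
replace slot 2: 2·(3+3) − (-1) = 13 → (3,13,3)

3,13,3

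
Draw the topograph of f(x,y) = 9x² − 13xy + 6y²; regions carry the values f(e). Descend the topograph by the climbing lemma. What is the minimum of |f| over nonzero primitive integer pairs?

translate: b→5 (≡-13 mod 18), so (9,-13,6)→(9,5,2)
flip: (9,5,2)→(2,-5,9)
translate: b→-1 (≡-5 mod 4), so (2,-5,9)→(2,-1,6)
reduced (well bottom): (2,-1,6) with a≤c, −a<b≤a
well minimum = a = 2

2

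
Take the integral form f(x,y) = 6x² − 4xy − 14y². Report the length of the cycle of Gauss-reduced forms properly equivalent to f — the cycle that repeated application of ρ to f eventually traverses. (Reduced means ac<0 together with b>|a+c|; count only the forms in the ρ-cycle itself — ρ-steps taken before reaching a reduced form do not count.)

D = 352, ⌊√D⌋ = 18
descent: ρ → (-14,4,6)
descent: ρ → (6,8,-12)  [lands on river]
river: ρ → (-12,16,2)
river: ρ → (2,16,-12)
river: ρ → (-12,8,6)
river: ρ → (6,16,-4)
river: ρ → (-4,16,6)
ρ-cycle length = 6 (tail of 2 descent steps not counted)

6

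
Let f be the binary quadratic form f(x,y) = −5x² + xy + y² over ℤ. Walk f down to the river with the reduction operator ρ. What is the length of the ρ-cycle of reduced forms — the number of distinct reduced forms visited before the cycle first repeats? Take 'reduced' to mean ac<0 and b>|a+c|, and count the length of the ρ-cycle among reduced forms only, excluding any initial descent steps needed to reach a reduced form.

D = 21, ⌊√D⌋ = 4
descent: ρ → (1,3,-3)  [lands on river]
river: ρ → (-3,3,1)
ρ-cycle length = 2 (tail of 1 descent step not counted)

2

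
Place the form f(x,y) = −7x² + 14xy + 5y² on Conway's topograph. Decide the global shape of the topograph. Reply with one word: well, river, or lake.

D = b²−4ac = 14² − 4·(-7)·5 = 336
D > 0 non-square ⇒ indefinite ⇒ periodic river

river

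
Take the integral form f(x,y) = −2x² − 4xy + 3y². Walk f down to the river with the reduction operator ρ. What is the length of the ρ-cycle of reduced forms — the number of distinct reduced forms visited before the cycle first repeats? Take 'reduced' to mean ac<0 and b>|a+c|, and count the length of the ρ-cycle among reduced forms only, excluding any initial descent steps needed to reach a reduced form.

D = 40, ⌊√D⌋ = 6
descent: ρ → (3,4,-2)  [lands on river]
river: ρ → (-2,4,3)
river: ρ → (3,2,-3)
river: ρ → (-3,4,2)
river: ρ → (2,4,-3)
river: ρ → (-3,2,3)
ρ-cycle length = 6 (tail of 1 descent step not counted)

6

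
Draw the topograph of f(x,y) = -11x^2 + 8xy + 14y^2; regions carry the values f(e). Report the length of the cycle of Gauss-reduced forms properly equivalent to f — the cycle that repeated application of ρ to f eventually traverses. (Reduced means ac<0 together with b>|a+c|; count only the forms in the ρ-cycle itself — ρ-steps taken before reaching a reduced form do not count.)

D = 680, ⌊√D⌋ = 26
river: ρ → (14,20,-5)
river: ρ → (-5,20,14)
river: ρ → (14,8,-11)
river: ρ → (-11,14,11)
river: ρ → (11,8,-14)
river: ρ → (-14,20,5)
river: ρ → (5,20,-14)
river: ρ → (-14,8,11)
river: ρ → (11,14,-11)
river: ρ → (-11,8,14)
ρ-cycle length = 10 (tail of 0 descent steps not counted)

10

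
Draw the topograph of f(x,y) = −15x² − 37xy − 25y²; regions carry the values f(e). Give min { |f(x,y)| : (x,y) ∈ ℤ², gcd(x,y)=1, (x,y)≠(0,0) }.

translate: b→7 (≡37 mod 30), so (15,37,25)→(15,7,3)
flip: (15,7,3)→(3,-7,15)
translate: b→-1 (≡-7 mod 6), so (3,-7,15)→(3,-1,11)
reduced (well bottom): (3,-1,11) with a≤c, −a<b≤a
well minimum |f| = |-3| = 3 (negative-definite)

3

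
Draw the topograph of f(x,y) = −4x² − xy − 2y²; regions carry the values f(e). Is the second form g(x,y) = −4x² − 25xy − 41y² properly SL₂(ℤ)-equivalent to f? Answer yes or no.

D₁ = -31, D₂ = -31
f is negative-definite; reduce −f:
−f: flip: (4,1,2)→(2,-1,4)
−f: reduced (well bottom): (2,-1,4) with a≤c, −a<b≤a
flip sign back: reduced form of f is (-2,1,-4)
g is negative-definite; reduce −g:
−g: translate: b→1 (≡25 mod 8), so (4,25,41)→(4,1,2)
−g: flip: (4,1,2)→(2,-1,4)
−g: reduced (well bottom): (2,-1,4) with a≤c, −a<b≤a
flip sign back: reduced form of g is (-2,1,-4)
reduced forms (-2, 1, -4) vs (-2, 1, -4) ⇒ equivalent

yes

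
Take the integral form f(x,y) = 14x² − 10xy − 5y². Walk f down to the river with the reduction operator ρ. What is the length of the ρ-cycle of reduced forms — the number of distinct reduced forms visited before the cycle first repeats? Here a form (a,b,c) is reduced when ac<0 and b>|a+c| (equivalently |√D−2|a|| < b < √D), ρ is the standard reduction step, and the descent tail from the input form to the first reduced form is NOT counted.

D = 380, ⌊√D⌋ = 19
descent: ρ → (-5,10,14)  [lands on river]
river: ρ → (14,18,-1)
river: ρ → (-1,18,14)
river: ρ → (14,10,-5)
ρ-cycle length = 4 (tail of 1 descent step not counted)

4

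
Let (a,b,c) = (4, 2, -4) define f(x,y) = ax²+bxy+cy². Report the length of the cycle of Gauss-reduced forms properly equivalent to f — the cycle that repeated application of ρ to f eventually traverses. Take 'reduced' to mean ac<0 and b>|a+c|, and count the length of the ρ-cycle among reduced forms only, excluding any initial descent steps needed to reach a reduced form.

D = 68, ⌊√D⌋ = 8
river: ρ → (-4,6,2)
river: ρ → (2,6,-4)
river: ρ → (-4,2,4)
river: ρ → (4,6,-2)
river: ρ → (-2,6,4)
river: ρ → (4,2,-4)
ρ-cycle length = 6 (tail of 0 descent steps not counted)

6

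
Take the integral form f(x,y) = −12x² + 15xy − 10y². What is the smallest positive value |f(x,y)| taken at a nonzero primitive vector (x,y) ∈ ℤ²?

translate: b→9 (≡-15 mod 24), so (12,-15,10)→(12,9,7)
flip: (12,9,7)→(7,-9,12)
translate: b→5 (≡-9 mod 14), so (7,-9,12)→(7,5,10)
reduced (well bottom): (7,5,10) with a≤c, −a<b≤a
well minimum |f| = |-7| = 7 (negative-definite)

7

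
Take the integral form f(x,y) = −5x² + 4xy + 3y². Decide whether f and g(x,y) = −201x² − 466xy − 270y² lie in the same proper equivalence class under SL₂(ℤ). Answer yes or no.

D₁ = 76, D₂ = 76
river cycle of f (length 6): (3, 8, -1), (-1, 8, 3), (3, 4, -5), (-5, 6, 2), (2, 6, -5), (-5, 4, 3)
river cycle of g (length 6): (-5, 4, 3), (3, 8, -1), (-1, 8, 3), (3, 4, -5), (-5, 6, 2), (2, 6, -5)
cycles coincide ⇒ equivalent

yes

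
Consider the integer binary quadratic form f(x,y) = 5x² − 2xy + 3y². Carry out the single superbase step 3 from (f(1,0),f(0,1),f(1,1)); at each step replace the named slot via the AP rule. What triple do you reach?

start (5,3,6) = (f(1,0),f(0,1),f(1,1))
replace slot 3: 2·(5+3) − 6 = 10 → (5,3,10)

5,3,10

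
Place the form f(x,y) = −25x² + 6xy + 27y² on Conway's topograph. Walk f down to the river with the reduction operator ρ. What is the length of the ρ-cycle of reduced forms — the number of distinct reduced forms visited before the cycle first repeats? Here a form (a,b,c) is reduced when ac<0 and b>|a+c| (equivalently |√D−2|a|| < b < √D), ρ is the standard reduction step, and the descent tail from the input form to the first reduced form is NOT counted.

D = 2736, ⌊√D⌋ = 52
river: ρ → (27,48,-4)
river: ρ → (-4,48,27)
river: ρ → (27,6,-25)
river: ρ → (-25,44,8)
river: ρ → (8,52,-1)
river: ρ → (-1,52,8)
river: ρ → (8,44,-25)
river: ρ → (-25,6,27)
ρ-cycle length = 8 (tail of 0 descent steps not counted)

8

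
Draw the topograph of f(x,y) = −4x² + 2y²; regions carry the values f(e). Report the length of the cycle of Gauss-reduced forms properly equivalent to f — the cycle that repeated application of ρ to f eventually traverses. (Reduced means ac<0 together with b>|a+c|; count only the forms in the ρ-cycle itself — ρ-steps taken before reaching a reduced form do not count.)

D = 32, ⌊√D⌋ = 5
descent: ρ → (2,4,-2)  [lands on river]
river: ρ → (-2,4,2)
ρ-cycle length = 2 (tail of 1 descent step not counted)

2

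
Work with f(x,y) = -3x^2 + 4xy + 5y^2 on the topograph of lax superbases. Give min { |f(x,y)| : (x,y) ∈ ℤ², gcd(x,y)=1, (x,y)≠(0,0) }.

river: ρ → (5,6,-2)
river: ρ → (-2,6,5)
river: ρ → (5,4,-3)
river: ρ → (-3,8,1)
river: ρ → (1,8,-3)
river: ρ → (-3,4,5)
closes: descent 0, river 6
min |a| on river = 1

1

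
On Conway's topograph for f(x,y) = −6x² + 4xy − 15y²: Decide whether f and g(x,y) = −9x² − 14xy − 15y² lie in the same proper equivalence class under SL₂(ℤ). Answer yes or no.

D₁ = -344, D₂ = -344
f is negative-definite; reduce −f:
−f: reduced (well bottom): (6,-4,15) with a≤c, −a<b≤a
flip sign back: reduced form of f is (-6,4,-15)
g is negative-definite; reduce −g:
−g: translate: b→-4 (≡14 mod 18), so (9,14,15)→(9,-4,10)
−g: reduced (well bottom): (9,-4,10) with a≤c, −a<b≤a
flip sign back: reduced form of g is (-9,4,-10)
reduced forms (-6, 4, -15) vs (-9, 4, -10) ⇒ inequivalent

no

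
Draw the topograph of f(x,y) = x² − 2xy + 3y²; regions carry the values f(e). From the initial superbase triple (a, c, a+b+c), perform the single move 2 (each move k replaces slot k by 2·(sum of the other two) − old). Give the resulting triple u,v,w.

start (1,3,2) = (f(1,0),f(0,1),f(1,1))
replace slot 2: 2·(1+2) − 3 = 3 → (1,3,2)

1,3,2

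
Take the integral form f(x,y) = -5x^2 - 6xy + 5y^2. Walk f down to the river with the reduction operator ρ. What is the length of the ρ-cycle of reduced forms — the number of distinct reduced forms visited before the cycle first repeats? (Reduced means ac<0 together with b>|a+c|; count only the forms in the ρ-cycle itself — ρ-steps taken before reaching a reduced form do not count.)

D = 136, ⌊√D⌋ = 11
descent: ρ → (5,6,-5)  [lands on river]
river: ρ → (-5,4,6)
river: ρ → (6,8,-3)
river: ρ → (-3,10,3)
river: ρ → (3,8,-6)
river: ρ → (-6,4,5)
ρ-cycle length = 6 (tail of 1 descent step not counted)

6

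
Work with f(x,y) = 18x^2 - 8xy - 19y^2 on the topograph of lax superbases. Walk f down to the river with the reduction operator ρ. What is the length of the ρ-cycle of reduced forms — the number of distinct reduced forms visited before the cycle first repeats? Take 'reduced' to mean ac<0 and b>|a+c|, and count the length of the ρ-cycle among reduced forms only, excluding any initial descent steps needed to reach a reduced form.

D = 1432, ⌊√D⌋ = 37
descent: ρ → (-19,8,18)  [lands on river]
river: ρ → (18,28,-9)
river: ρ → (-9,26,21)
river: ρ → (21,16,-14)
river: ρ → (-14,12,23)
river: ρ → (23,34,-3)
river: ρ → (-3,32,34)
river: ρ → (34,36,-1)
river: ρ → (-1,36,34)
river: ρ → (34,32,-3)
river: ρ → (-3,34,23)
river: ρ → (23,12,-14)
river: ρ → (-14,16,21)
river: ρ → (21,26,-9)
river: ρ → (-9,28,18)
river: ρ → (18,8,-19)
river: ρ → (-19,30,7)
river: ρ → (7,26,-27)
river: ρ → (-27,28,6)
river: ρ → (6,32,-17)
river: ρ → (-17,36,2)
river: ρ → (2,36,-17)
river: ρ → (-17,32,6)
river: ρ → (6,28,-27)
river: ρ → (-27,26,7)
river: ρ → (7,30,-19)
ρ-cycle length = 26 (tail of 1 descent step not counted)

26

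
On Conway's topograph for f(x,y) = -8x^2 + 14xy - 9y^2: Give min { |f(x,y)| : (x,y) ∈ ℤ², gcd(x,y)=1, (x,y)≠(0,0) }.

translate: b→2 (≡-14 mod 16), so (8,-14,9)→(8,2,3)
flip: (8,2,3)→(3,-2,8)
reduced (well bottom): (3,-2,8) with a≤c, −a<b≤a
well minimum |f| = |-3| = 3 (negative-definite)

3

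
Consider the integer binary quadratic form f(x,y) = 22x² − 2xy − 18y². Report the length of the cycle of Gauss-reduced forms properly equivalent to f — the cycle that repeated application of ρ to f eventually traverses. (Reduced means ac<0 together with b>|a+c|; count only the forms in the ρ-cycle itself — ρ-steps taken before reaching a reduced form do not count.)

D = 1588, ⌊√D⌋ = 39
descent: ρ → (-18,38,2)  [lands on river]
river: ρ → (2,38,-18)
river: ρ → (-18,34,6)
river: ρ → (6,38,-6)
river: ρ → (-6,34,18)
river: ρ → (18,38,-2)
river: ρ → (-2,38,18)
river: ρ → (18,34,-6)
river: ρ → (-6,38,6)
river: ρ → (6,34,-18)
ρ-cycle length = 10 (tail of 1 descent step not counted)

10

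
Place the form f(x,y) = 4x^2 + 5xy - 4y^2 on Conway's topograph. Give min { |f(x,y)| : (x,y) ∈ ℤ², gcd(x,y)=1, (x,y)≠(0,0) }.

river: ρ → (-4,3,5)
river: ρ → (5,7,-2)
river: ρ → (-2,9,1)
river: ρ → (1,9,-2)
river: ρ → (-2,7,5)
river: ρ → (5,3,-4)
river: ρ → (-4,5,4)
river: ρ → (4,3,-5)
river: ρ → (-5,7,2)
river: ρ → (2,9,-1)
river: ρ → (-1,9,2)
river: ρ → (2,7,-5)
river: ρ → (-5,3,4)
river: ρ → (4,5,-4)
closes: descent 0, river 14
min |a| on river = 1

1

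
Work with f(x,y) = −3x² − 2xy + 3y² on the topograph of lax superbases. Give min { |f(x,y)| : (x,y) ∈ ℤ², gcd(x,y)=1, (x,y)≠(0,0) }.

descent: ρ → (3,2,-3)  [lands on river]
river: ρ → (-3,4,2)
river: ρ → (2,4,-3)
river: ρ → (-3,2,3)
river: ρ → (3,4,-2)
river: ρ → (-2,4,3)
closes: descent 1, river 6
min |a| on river = 2

2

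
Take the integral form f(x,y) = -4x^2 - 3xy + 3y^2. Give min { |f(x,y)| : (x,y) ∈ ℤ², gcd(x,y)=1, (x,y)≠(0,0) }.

descent: ρ → (3,3,-4)  [lands on river]
river: ρ → (-4,5,2)
river: ρ → (2,7,-1)
river: ρ → (-1,7,2)
river: ρ → (2,5,-4)
river: ρ → (-4,3,3)
closes: descent 1, river 6
min |a| on river = 1

1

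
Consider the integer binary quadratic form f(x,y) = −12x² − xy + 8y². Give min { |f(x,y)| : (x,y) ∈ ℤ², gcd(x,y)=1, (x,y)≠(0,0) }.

descent: ρ → (8,17,-3)  [lands on river]
river: ρ → (-3,19,2)
river: ρ → (2,17,-12)
river: ρ → (-12,7,7)
river: ρ → (7,7,-12)
river: ρ → (-12,17,2)
river: ρ → (2,19,-3)
river: ρ → (-3,17,8)
river: ρ → (8,15,-5)
river: ρ → (-5,15,8)
closes: descent 1, river 10
min |a| on river = 2

2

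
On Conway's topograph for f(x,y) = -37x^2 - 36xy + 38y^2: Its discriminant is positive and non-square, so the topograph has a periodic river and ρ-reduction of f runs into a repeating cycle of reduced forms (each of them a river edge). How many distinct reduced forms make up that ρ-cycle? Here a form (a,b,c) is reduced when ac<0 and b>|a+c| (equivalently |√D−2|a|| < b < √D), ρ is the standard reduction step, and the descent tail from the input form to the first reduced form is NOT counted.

D = 6920, ⌊√D⌋ = 83
descent: ρ → (38,36,-37)  [lands on river]
river: ρ → (-37,38,37)
river: ρ → (37,36,-38)
river: ρ → (-38,40,35)
river: ρ → (35,30,-43)
river: ρ → (-43,56,22)
river: ρ → (22,76,-13)
river: ρ → (-13,80,10)
river: ρ → (10,80,-13)
river: ρ → (-13,76,22)
river: ρ → (22,56,-43)
river: ρ → (-43,30,35)
river: ρ → (35,40,-38)
river: ρ → (-38,36,37)
river: ρ → (37,38,-37)
river: ρ → (-37,36,38)
river: ρ → (38,40,-35)
river: ρ → (-35,30,43)
river: ρ → (43,56,-22)
river: ρ → (-22,76,13)
river: ρ → (13,80,-10)
river: ρ → (-10,80,13)
river: ρ → (13,76,-22)
river: ρ → (-22,56,43)
river: ρ → (43,30,-35)
river: ρ → (-35,40,38)
ρ-cycle length = 26 (tail of 1 descent step not counted)

26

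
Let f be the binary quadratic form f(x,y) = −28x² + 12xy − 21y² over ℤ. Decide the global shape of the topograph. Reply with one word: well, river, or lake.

D = b²−4ac = 12² − 4·(-28)·(-21) = -2208
D < 0 ⇒ definite ⇒ every region one sign ⇒ single well

well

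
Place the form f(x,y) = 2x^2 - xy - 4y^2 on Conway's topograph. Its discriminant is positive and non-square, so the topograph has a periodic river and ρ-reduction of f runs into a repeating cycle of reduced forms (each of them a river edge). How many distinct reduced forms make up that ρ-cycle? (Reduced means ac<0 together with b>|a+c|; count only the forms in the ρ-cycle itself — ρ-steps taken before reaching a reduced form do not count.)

D = 33, ⌊√D⌋ = 5
descent: ρ → (-4,1,2)
descent: ρ → (2,3,-3)  [lands on river]
river: ρ → (-3,3,2)
river: ρ → (2,5,-1)
river: ρ → (-1,5,2)
ρ-cycle length = 4 (tail of 2 descent steps not counted)

4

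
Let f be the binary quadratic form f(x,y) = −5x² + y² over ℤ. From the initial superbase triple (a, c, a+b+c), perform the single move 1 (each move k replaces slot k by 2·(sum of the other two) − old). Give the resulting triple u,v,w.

start (-5,1,-4) = (f(1,0),f(0,1),f(1,1))
replace slot 1: 2·(1+(-4)) − (-5) = -1 → (-1,1,-4)

-1,1,-4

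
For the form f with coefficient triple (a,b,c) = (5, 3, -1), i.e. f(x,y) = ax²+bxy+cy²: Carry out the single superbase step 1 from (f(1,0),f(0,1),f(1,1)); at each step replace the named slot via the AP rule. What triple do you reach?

start (5,-1,7) = (f(1,0),f(0,1),f(1,1))
replace slot 1: 2·((-1)+7) − 5 = 7 → (7,-1,7)

7,-1,7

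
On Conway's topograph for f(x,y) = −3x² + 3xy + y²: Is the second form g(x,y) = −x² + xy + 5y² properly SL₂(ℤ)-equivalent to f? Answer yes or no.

D₁ = 21, D₂ = 21
river cycle of f (length 2): (1, 3, -3), (-3, 3, 1)
river cycle of g (length 2): (-1, 3, 3), (3, 3, -1)
cycles differ ⇒ inequivalent

no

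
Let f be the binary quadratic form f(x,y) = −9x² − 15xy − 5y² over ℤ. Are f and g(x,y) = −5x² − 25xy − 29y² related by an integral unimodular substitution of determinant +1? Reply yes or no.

D₁ = 45, D₂ = 45
river cycle of f (length 2): (-5, 5, 1), (1, 5, -5)
river cycle of g (length 2): (-5, 5, 1), (1, 5, -5)
cycles coincide ⇒ equivalent

yes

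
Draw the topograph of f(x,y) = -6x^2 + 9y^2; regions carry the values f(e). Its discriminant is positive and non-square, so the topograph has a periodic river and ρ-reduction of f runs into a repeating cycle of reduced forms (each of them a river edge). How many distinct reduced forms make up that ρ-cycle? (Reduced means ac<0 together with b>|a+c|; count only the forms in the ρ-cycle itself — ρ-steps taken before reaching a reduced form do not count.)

D = 216, ⌊√D⌋ = 14
descent: ρ → (9,0,-6)
descent: ρ → (-6,12,3)  [lands on river]
river: ρ → (3,12,-6)
ρ-cycle length = 2 (tail of 2 descent steps not counted)

2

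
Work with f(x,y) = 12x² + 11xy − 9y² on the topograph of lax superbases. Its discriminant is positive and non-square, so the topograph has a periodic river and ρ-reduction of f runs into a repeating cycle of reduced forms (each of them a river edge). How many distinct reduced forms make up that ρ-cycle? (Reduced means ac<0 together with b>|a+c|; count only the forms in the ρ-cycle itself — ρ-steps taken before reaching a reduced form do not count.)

D = 553, ⌊√D⌋ = 23
river: ρ → (-9,7,14)
river: ρ → (14,21,-2)
river: ρ → (-2,23,3)
river: ρ → (3,19,-16)
river: ρ → (-16,13,6)
river: ρ → (6,23,-1)
river: ρ → (-1,23,6)
river: ρ → (6,13,-16)
river: ρ → (-16,19,3)
river: ρ → (3,23,-2)
river: ρ → (-2,21,14)
river: ρ → (14,7,-9)
river: ρ → (-9,11,12)
river: ρ → (12,13,-8)
river: ρ → (-8,19,6)
river: ρ → (6,17,-11)
river: ρ → (-11,5,12)
river: ρ → (12,19,-4)
river: ρ → (-4,21,7)
river: ρ → (7,21,-4)
river: ρ → (-4,19,12)
river: ρ → (12,5,-11)
river: ρ → (-11,17,6)
river: ρ → (6,19,-8)
river: ρ → (-8,13,12)
river: ρ → (12,11,-9)
ρ-cycle length = 26 (tail of 0 descent steps not counted)

26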